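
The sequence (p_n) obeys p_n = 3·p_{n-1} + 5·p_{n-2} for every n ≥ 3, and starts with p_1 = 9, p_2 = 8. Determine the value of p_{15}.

Iterate the recurrence:
p_3 = 69; p_4 = 247; p_5 = 1086; …; p_{12} = 24474337; p_{13} = 102610881; p_{14} = 430204328; p_{15} = 1803667389.

1803667389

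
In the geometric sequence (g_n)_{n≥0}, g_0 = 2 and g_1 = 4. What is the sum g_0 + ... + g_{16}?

262142

Common ratio r = 2.
g_n = 2·2^(n-0).
S = 2·(2^17 - 1)/(2 - 1) = 2·(131072 - 1)/(1) = 262142.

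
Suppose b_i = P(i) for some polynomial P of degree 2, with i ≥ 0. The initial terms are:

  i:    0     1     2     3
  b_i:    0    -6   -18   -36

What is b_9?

-270

1st diffs: -6, -12, -18.
2nd diffs: -6, -6 (constant).
So b_i = -3i^2 - 3i.
Evaluating at i = 9 gives b_9 = -270.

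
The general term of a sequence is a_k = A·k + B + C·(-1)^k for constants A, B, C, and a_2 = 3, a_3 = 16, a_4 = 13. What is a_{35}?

Write the equations: 2A + B + C = 3; 3A + B - C = 16; 4A + B + C = 13.
Subtracting the first from the second: A - 2C = 13.
Subtracting the second from the third: A + 2C = -3.
Solving: C = -4, A = 5, then B = -3.
So a_k = 5·k + (-3) + (-4)·(-1)^k; at k=35 this is 176.

176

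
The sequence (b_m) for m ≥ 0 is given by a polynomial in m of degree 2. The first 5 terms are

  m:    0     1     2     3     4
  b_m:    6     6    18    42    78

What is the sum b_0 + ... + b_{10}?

2046

1st diffs: 0, 12, 24, 36.
2nd diffs: 12, 12, 12 (constant).
Newton forward-difference form: b_m = 6 + 12·C(m,2).
Continuing: …, 126, 186, 258, 342, …, b_{10} = 546.
Summing m = 0..10 (11 terms) gives 2046.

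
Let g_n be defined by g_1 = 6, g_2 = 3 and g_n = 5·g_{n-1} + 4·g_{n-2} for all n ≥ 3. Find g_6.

Iterate the recurrence:
g_3 = 39, g_4 = 207, g_5 = 1191, g_6 = 6783.

6783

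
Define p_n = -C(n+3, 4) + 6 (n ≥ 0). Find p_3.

-9

C(6, 4) = 15, so p_3 = -9.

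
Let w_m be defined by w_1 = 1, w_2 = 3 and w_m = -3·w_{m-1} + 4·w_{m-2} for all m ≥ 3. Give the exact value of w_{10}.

w_3 = -5  w_4 = 27  w_5 = -101  w_6 = 411  w_7 = -1637  w_8 = 6555  w_9 = -26213  w_{10} = 104859.
(Characteristic roots are 1 and -4.)

104859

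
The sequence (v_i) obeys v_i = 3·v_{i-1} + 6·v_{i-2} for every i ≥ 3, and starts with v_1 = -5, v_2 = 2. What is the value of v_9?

-113076

Step forward from the initial values:
v_3 = -24;  v_4 = -60;  v_5 = -324;  v_6 = -1332;  v_7 = -5940;  v_8 = -25812;  v_9 = -113076.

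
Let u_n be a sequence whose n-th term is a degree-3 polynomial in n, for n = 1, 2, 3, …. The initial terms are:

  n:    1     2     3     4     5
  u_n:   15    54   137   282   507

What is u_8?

1842

1st diffs: 39, 83, 145, 225.
2nd diffs: 44, 62, 80.
3rd diffs: 18, 18 (constant).
Newton forward-difference form: u_n = 15 + 39·C(n-1,1) + 44·C(n-1,2) + 18·C(n-1,3).
At n = 8: n-1 = 7, so u_8 = 15 + 273 + 924 + 630 = 1842.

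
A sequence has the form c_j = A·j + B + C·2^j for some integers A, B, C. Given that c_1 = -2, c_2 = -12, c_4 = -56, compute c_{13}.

-24620

Write the equations: A + B + 2C = -2; 2A + B + 4C = -12; 4A + B + 16C = -56.
Subtracting the first from the second: A + 2C = -10.
Subtracting the second from the third: 2A + 12C = -44.
Solving: C = -3, A = -4, then B = 8.
So c_j = -4·j + 8 + (-3)·2^j; at j=13 this is -24620.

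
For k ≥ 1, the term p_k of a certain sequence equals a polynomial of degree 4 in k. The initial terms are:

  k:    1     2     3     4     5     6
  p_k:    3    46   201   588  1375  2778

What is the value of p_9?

13563

1st diffs: 43, 155, 387, 787, 1403.
2nd diffs: 112, 232, 400, 616.
3rd diffs: 120, 168, 216.
4th diffs: 48, 48 (constant).
Newton forward-difference form: p_k = 3 + 43·C(k-1,1) + 112·C(k-1,2) + 120·C(k-1,3) + 48·C(k-1,4).
At k = 9: k-1 = 8, so p_9 = 3 + 344 + 3136 + 6720 + 3360 = 13563.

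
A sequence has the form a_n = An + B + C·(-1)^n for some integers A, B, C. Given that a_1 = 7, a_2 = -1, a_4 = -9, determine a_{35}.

At n = 1, 2, 4: A + B - C = 7; 2A + B + C = -1; 4A + B + C = -9.
Subtracting the first from the second: A + 2C = -8.
Subtracting the second from the third: 2A = -8.
Solving: C = -2, A = -4, then B = 9.
Therefore a_{35} = -140 + 9 + (-2)·(-1) = -129.

-129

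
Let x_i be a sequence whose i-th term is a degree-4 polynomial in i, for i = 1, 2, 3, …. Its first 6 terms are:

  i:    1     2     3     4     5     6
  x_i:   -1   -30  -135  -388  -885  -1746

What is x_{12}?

1st diffs: -29, -105, -253, -497, -861.
2nd diffs: -76, -148, -244, -364.
3rd diffs: -72, -96, -120.
4th diffs: -24, -24 (constant).
Newton forward-difference form: x_i = -1 + (-29)·C(i-1,1) + (-76)·C(i-1,2) + (-72)·C(i-1,3) + (-24)·C(i-1,4).
At i = 12: i-1 = 11, so x_{12} = -1 - 319 - 4180 - 11880 - 7920 = -24300.

-24300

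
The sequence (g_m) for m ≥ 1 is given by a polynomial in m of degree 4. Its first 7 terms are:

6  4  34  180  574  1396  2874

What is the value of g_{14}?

1st diffs: -2, 30, 146, 394, 822, 1478.
2nd diffs: 32, 116, 248, 428, 656.
3rd diffs: 84, 132, 180, 228.
4th diffs: 48, 48, 48 (constant).
Newton forward-difference form: g_m = 6 + (-2)·C(m-1,1) + 32·C(m-1,2) + 84·C(m-1,3) + 48·C(m-1,4).
At m = 14: m-1 = 13, so g_{14} = 6 - 26 + 2496 + 24024 + 34320 = 60820.

60820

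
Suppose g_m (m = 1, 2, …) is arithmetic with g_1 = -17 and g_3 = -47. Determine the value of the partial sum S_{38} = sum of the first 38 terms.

-11191

Common difference d = (-47 - (-17)) / (3 - 1) = -15.
g_m = -17 + (m - 1)·(-15).
g_{38} = -572; S = 38·(-17 + (-572))/2 = -11191.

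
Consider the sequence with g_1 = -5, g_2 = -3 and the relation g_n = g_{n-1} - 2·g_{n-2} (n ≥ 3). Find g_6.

Iterate the recurrence:
g_3 = 7  g_4 = 13  g_5 = -1  g_6 = -27.

-27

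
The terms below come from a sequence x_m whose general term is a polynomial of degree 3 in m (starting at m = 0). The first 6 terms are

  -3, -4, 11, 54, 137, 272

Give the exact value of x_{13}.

1st diffs: -1, 15, 43, 83, 135.
2nd diffs: 16, 28, 40, 52.
3rd diffs: 12, 12, 12 (constant).
Newton forward-difference form: x_m = -3 + (-1)·C(m,1) + 16·C(m,2) + 12·C(m,3).
At m = 13: m = 13, so x_{13} = -3 - 13 + 1248 + 3432 = 4664.

4664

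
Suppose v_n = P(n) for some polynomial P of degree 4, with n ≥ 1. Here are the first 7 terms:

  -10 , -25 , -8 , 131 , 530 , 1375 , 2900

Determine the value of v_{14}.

1st diffs: -15, 17, 139, 399, 845, 1525.
2nd diffs: 32, 122, 260, 446, 680.
3rd diffs: 90, 138, 186, 234.
4th diffs: 48, 48, 48 (constant).
Newton forward-difference form: v_n = -10 + (-15)·C(n-1,1) + 32·C(n-1,2) + 90·C(n-1,3) + 48·C(n-1,4).
At n = 14: n-1 = 13, so v_{14} = -10 - 195 + 2496 + 25740 + 34320 = 62351.

62351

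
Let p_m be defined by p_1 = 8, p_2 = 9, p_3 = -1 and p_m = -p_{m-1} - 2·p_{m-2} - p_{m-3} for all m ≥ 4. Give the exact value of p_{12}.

Step forward from the initial values:
p_4 = -25;  p_5 = 18;  p_6 = 33;  p_7 = -44;  p_8 = -40;  p_9 = 95;  p_{10} = 29;  p_{11} = -179;  p_{12} = 26.

26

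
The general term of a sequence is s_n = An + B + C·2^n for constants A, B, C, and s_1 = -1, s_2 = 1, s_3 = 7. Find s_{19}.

1048535

Plug in n = 1, 2, 3: A + B + 2C = -1; 2A + B + 4C = 1; 3A + B + 8C = 7.
Subtracting the first from the second: A + 2C = 2.
Subtracting the second from the third: A + 4C = 6.
Solving: C = 2, A = -2, then B = -3.
Hence s_{19} = -2·19 + (-3) + 2·524288 = 1048535.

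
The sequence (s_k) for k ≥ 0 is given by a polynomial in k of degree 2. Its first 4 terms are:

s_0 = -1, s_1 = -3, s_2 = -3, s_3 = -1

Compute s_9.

1st diffs: -2, 0, 2.
2nd diffs: 2, 2 (constant).
Newton forward-difference form: s_k = -1 + (-2)·C(k,1) + 2·C(k,2).
At k = 9: k = 9, so s_9 = -1 - 18 + 72 = 53.

53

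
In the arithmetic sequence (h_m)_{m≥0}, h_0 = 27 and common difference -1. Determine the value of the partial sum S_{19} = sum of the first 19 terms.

h_m = 27 + (m - 0)·(-1).
h_{18} = 9; S = 19·(27 + 9)/2 = 342.

342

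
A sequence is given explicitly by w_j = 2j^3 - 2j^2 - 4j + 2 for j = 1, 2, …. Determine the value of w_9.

w_9 = 2·9^3 - 2·9^2 - 4·9 + 2 = 1262.

1262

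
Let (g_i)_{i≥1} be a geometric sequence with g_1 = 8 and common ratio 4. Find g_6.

g_i = 8·4^(i-1).
g_6 = 8·4^5 = 8192.

8192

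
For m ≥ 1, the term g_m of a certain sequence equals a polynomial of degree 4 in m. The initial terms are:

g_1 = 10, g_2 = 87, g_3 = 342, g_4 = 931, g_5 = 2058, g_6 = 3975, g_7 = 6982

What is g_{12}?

1st diffs: 77, 255, 589, 1127, 1917, 3007.
2nd diffs: 178, 334, 538, 790, 1090.
3rd diffs: 156, 204, 252, 300.
4th diffs: 48, 48, 48 (constant).
So g_m = 2m^4 + 6m^3 + 3m^2 - 4m + 3.
Evaluating at m = 12 gives g_{12} = 52227.

52227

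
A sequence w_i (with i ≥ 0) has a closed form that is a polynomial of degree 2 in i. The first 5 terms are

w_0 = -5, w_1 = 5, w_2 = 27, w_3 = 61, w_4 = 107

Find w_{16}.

1595

1st diffs: 10, 22, 34, 46.
2nd diffs: 12, 12, 12 (constant).
So w_i = 6i^2 + 4i - 5.
Evaluating at i = 16 gives w_{16} = 1595.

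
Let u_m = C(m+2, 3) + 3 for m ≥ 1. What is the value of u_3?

13

C(5, 3) = 10, so u_3 = 13.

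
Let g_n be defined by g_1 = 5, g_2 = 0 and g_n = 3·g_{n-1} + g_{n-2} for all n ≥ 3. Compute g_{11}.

Compute successive terms:
g_3 = 5; g_4 = 15; g_5 = 50; g_6 = 165; g_7 = 545; g_8 = 1800; g_9 = 5945; g_{10} = 19635; g_{11} = 64850.

64850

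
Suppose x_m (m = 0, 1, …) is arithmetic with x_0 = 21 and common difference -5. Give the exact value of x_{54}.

x_m = 21 + (m - 0)·(-5).
x_{54} = 21 + 54·(-5) = -249.

-249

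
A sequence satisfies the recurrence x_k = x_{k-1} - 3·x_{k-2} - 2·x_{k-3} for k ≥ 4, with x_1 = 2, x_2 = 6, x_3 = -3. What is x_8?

84

Step forward from the initial values:
x_4 = -25;  x_5 = -28;  x_6 = 53;  x_7 = 187;  x_8 = 84.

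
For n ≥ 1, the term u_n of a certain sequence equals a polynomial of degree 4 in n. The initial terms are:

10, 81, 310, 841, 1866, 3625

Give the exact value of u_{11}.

1st diffs: 71, 229, 531, 1025, 1759.
2nd diffs: 158, 302, 494, 734.
3rd diffs: 144, 192, 240.
4th diffs: 48, 48 (constant).
Newton forward-difference form: u_n = 10 + 71·C(n-1,1) + 158·C(n-1,2) + 144·C(n-1,3) + 48·C(n-1,4).
At n = 11: n-1 = 10, so u_{11} = 10 + 710 + 7110 + 17280 + 10080 = 35190.

35190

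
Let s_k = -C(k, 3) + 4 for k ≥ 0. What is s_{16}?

C(16, 3) = 560, so s_{16} = -556.

-556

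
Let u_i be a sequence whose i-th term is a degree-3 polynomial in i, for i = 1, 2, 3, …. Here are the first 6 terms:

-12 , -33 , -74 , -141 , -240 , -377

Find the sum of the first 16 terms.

-24832

1st diffs: -21, -41, -67, -99, -137.
2nd diffs: -20, -26, -32, -38.
3rd diffs: -6, -6, -6 (constant).
Newton forward-difference form: u_i = -12 + (-21)·C(i-1,1) + (-20)·C(i-1,2) + (-6)·C(i-1,3).
Continuing: …, -558, -789, -1076, -1425, …, u_{16} = -5157.
Summing i = 1..16 (16 terms) gives -24832.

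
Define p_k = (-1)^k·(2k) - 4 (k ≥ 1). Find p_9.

-22

(-1)^9 = -1; 2k at k=9 is 18; so p_9 = -22.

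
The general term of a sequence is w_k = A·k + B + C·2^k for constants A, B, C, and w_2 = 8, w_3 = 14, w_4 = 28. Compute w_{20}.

Plug in k = 2, 3, 4: 2A + B + 4C = 8; 3A + B + 8C = 14; 4A + B + 16C = 28.
Subtracting the first from the second: A + 4C = 6.
Subtracting the second from the third: A + 8C = 14.
Solving: C = 2, A = -2, then B = 4.
So w_k = -2·k + 4 + 2·2^k; at k=20 this is 2097116.

2097116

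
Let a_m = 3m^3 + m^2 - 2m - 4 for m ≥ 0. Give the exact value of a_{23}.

a_{23} = 3·23^3 + 1·23^2 - 2·23 - 4 = 36980.

36980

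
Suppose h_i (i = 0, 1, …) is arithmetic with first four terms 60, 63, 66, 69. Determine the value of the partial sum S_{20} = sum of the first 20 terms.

Common difference d = 3.
h_i = 60 + (i - 0)·3.
h_{19} = 117; S = 20·(60 + 117)/2 = 1770.

1770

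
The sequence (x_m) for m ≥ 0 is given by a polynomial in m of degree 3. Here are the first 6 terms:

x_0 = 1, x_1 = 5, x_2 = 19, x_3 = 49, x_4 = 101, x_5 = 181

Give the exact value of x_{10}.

1211

1st diffs: 4, 14, 30, 52, 80.
2nd diffs: 10, 16, 22, 28.
3rd diffs: 6, 6, 6 (constant).
Newton forward-difference form: x_m = 1 + 4·C(m,1) + 10·C(m,2) + 6·C(m,3).
At m = 10: m = 10, so x_{10} = 1 + 40 + 450 + 720 = 1211.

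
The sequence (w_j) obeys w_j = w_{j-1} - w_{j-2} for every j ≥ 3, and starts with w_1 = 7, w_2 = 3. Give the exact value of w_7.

Iterate the recurrence:
w_3 = -4;  w_4 = -7;  w_5 = -3;  w_6 = 4;  w_7 = 7.

7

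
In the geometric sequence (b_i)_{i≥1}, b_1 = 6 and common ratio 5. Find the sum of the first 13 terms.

b_i = 6·5^(i-1).
S = 6·(5^13 - 1)/(5 - 1) = 6·(1220703125 - 1)/(4) = 1831054686.

1831054686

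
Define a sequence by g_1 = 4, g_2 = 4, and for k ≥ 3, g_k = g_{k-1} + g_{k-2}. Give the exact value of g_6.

32

Step forward from the initial values:
g_3 = 8, g_4 = 12, g_5 = 20, g_6 = 32.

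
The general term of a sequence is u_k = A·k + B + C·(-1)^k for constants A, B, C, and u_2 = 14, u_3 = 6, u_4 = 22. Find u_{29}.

Write the equations: 2A + B + C = 14; 3A + B - C = 6; 4A + B + C = 22.
Subtracting the first from the second: A - 2C = -8.
Subtracting the second from the third: A + 2C = 16.
Solving: C = 6, A = 4, then B = 0.
So u_k = 4·k + 0 + 6·(-1)^k; at k=29 this is 110.

110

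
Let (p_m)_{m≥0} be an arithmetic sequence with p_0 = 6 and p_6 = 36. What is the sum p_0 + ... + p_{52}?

7208

Common difference d = (36 - 6) / (6 - 0) = 5.
p_m = 6 + (m - 0)·5.
p_{52} = 266; S = 53·(6 + 266)/2 = 7208.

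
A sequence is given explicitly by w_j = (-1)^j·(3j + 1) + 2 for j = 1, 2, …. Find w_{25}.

(-1)^25 = -1; 3j + 1 at j=25 is 76; so w_{25} = -74.

-74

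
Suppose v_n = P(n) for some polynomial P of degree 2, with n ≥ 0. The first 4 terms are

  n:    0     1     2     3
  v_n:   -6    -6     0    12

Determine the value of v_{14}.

540

1st diffs: 0, 6, 12.
2nd diffs: 6, 6 (constant).
Newton forward-difference form: v_n = -6 + 6·C(n,2).
At n = 14: n = 14, so v_{14} = -6 + 546 = 540.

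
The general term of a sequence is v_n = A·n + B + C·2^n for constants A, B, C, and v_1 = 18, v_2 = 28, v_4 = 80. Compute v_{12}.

16416

Plug in n = 1, 2, 4: A + B + 2C = 18; 2A + B + 4C = 28; 4A + B + 16C = 80.
Subtracting the first from the second: A + 2C = 10.
Subtracting the second from the third: 2A + 12C = 52.
Solving: C = 4, A = 2, then B = 8.
Therefore v_{12} = 24 + 8 + 4·4096 = 16416.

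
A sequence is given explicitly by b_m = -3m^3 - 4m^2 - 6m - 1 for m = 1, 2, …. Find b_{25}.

b_{25} = -3·25^3 - 4·25^2 - 6·25 - 1 = -49526.

-49526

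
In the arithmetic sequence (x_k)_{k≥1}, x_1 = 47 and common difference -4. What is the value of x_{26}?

-53

x_k = 47 + (k - 1)·(-4).
x_{26} = 47 + 25·(-4) = -53.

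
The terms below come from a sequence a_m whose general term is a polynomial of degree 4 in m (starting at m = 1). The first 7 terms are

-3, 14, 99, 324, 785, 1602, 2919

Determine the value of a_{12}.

1st diffs: 17, 85, 225, 461, 817, 1317.
2nd diffs: 68, 140, 236, 356, 500.
3rd diffs: 72, 96, 120, 144.
4th diffs: 24, 24, 24 (constant).
Newton forward-difference form: a_m = -3 + 17·C(m-1,1) + 68·C(m-1,2) + 72·C(m-1,3) + 24·C(m-1,4).
At m = 12: m-1 = 11, so a_{12} = -3 + 187 + 3740 + 11880 + 7920 = 23724.

23724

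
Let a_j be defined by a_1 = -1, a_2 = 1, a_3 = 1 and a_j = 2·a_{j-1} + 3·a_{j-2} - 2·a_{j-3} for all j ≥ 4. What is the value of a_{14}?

184145

Compute successive terms:
a_4 = 7;  a_5 = 15;  a_6 = 49;  …;  a_{11} = 8257;  a_{12} = 23271;  a_{13} = 65423;  a_{14} = 184145.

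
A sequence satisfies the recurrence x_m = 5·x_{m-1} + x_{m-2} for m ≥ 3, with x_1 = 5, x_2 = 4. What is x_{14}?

Applying the relation repeatedly:
x_3 = 25, x_4 = 129, x_5 = 670, …, x_{11} = 13133230, x_{12} = 68195379, x_{13} = 354110125, x_{14} = 1838746004.

1838746004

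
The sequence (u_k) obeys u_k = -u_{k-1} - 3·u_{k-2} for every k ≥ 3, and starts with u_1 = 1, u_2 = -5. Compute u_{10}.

265

Applying the relation repeatedly:
u_3 = 2  u_4 = 13  u_5 = -19  u_6 = -20  u_7 = 77  u_8 = -17  u_9 = -214  u_{10} = 265.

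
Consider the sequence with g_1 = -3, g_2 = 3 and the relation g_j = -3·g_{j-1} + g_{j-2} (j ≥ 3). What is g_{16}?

g_3 = -12  g_4 = 39  g_5 = -129  …  g_{13} = -1826283  g_{14} = 6031803  g_{15} = -19921692  g_{16} = 65796879.

65796879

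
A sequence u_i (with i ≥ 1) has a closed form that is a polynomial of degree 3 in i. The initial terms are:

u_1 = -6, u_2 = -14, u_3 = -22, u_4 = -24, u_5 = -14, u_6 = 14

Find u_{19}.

4746

1st diffs: -8, -8, -2, 10, 28.
2nd diffs: 0, 6, 12, 18.
3rd diffs: 6, 6, 6 (constant).
So u_i = i^3 - 6i^2 + 3i - 4.
Evaluating at i = 19 gives u_{19} = 4746.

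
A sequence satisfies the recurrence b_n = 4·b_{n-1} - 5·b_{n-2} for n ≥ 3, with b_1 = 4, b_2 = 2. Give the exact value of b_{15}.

b_3 = -12  b_4 = -58  b_5 = -172  …  b_{12} = 49382  b_{13} = 108788  b_{14} = 188242  b_{15} = 209028.

209028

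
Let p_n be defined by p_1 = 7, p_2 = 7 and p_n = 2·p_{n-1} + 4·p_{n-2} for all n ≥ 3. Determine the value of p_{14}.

14938112

p_3 = 42;  p_4 = 112;  p_5 = 392;  …;  p_{11} = 440832;  p_{12} = 1426432;  p_{13} = 4616192;  p_{14} = 14938112.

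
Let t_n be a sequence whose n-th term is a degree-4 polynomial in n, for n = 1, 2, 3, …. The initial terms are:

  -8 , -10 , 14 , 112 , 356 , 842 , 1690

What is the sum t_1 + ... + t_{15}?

149092

1st diffs: -2, 24, 98, 244, 486, 848.
2nd diffs: 26, 74, 146, 242, 362.
3rd diffs: 48, 72, 96, 120.
4th diffs: 24, 24, 24 (constant).
Newton forward-difference form: t_n = -8 + (-2)·C(n-1,1) + 26·C(n-1,2) + 48·C(n-1,3) + 24·C(n-1,4).
Continuing: …, 3044, 5072, 7966, 11942, …, t_{15} = 43826.
Summing n = 1..15 (15 terms) gives 149092.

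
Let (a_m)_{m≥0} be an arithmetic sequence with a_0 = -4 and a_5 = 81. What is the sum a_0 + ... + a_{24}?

5000

Common difference d = (81 - (-4)) / (5 - 0) = 17.
a_m = -4 + (m - 0)·17.
a_{24} = 404; S = 25·(-4 + 404)/2 = 5000.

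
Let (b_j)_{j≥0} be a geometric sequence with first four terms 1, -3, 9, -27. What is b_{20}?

3486784401

Common ratio r = -3.
b_j = 1·(-3)^(j-0).
b_{20} = 1·(-3)^20 = 3486784401.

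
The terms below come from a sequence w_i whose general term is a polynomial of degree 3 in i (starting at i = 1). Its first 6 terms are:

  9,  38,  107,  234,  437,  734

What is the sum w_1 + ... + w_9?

6753

1st diffs: 29, 69, 127, 203, 297.
2nd diffs: 40, 58, 76, 94.
3rd diffs: 18, 18, 18 (constant).
So w_i = 3i^3 + 2i^2 + 2i + 2.
Continuing: 1143, 1682, 2369.
Summing i = 1..9 (9 terms) gives 6753.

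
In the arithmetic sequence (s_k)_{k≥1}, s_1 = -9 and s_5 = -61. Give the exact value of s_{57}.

-737

Common difference d = (-61 - (-9)) / (5 - 1) = -13.
s_k = -9 + (k - 1)·(-13).
s_{57} = -9 + 56·(-13) = -737.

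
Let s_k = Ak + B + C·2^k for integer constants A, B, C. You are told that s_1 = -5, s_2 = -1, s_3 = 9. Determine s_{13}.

24541

Write the equations: A + B + 2C = -5; 2A + B + 4C = -1; 3A + B + 8C = 9.
Subtracting the first from the second: A + 2C = 4.
Subtracting the second from the third: A + 4C = 10.
Solving: C = 3, A = -2, then B = -9.
Therefore s_{13} = -26 + (-9) + 3·8192 = 24541.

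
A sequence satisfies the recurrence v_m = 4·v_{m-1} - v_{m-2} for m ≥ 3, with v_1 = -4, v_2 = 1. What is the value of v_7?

Step forward from the initial values:
v_3 = 8; v_4 = 31; v_5 = 116; v_6 = 433; v_7 = 1616.

1616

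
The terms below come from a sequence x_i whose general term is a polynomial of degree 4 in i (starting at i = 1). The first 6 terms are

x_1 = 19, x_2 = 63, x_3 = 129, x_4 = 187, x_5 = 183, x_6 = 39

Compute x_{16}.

1st diffs: 44, 66, 58, -4, -144.
2nd diffs: 22, -8, -62, -140.
3rd diffs: -30, -54, -78.
4th diffs: -24, -24 (constant).
Newton forward-difference form: x_i = 19 + 44·C(i-1,1) + 22·C(i-1,2) + (-30)·C(i-1,3) + (-24)·C(i-1,4).
At i = 16: i-1 = 15, so x_{16} = 19 + 660 + 2310 - 13650 - 32760 = -43421.

-43421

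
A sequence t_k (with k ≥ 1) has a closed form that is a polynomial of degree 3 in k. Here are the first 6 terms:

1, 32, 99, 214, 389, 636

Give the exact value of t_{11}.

1st diffs: 31, 67, 115, 175, 247.
2nd diffs: 36, 48, 60, 72.
3rd diffs: 12, 12, 12 (constant).
So t_k = 2k^3 + 6k^2 - k - 6.
Evaluating at k = 11 gives t_{11} = 3371.

3371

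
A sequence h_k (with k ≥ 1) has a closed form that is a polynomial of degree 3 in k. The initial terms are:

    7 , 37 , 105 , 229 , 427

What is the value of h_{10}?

1st diffs: 30, 68, 124, 198.
2nd diffs: 38, 56, 74.
3rd diffs: 18, 18 (constant).
Newton forward-difference form: h_k = 7 + 30·C(k-1,1) + 38·C(k-1,2) + 18·C(k-1,3).
At k = 10: k-1 = 9, so h_{10} = 7 + 270 + 1368 + 1512 = 3157.

3157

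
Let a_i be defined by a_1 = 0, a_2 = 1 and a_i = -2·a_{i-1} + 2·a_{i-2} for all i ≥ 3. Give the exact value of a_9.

-896

Iterate the recurrence:
a_3 = -2;  a_4 = 6;  a_5 = -16;  a_6 = 44;  a_7 = -120;  a_8 = 328;  a_9 = -896.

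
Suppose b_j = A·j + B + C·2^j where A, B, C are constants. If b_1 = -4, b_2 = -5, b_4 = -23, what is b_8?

-491

The three given values yield: A + B + 2C = -4; 2A + B + 4C = -5; 4A + B + 16C = -23.
Subtracting the first from the second: A + 2C = -1.
Subtracting the second from the third: 2A + 12C = -18.
Solving: C = -2, A = 3, then B = -3.
So b_j = 3·j + (-3) + (-2)·2^j; at j=8 this is -491.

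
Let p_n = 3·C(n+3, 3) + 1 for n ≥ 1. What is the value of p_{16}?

2908

C(19, 3) = 969, so p_{16} = 2908.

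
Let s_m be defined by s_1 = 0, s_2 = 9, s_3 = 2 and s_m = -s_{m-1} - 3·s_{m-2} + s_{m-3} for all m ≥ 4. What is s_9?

560

Step forward from the initial values:
s_4 = -29; s_5 = 32; s_6 = 57; s_7 = -182; s_8 = 43; s_9 = 560.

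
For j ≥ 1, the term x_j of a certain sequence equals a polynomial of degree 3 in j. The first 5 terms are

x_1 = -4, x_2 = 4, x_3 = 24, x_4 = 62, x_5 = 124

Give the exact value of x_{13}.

2204

1st diffs: 8, 20, 38, 62.
2nd diffs: 12, 18, 24.
3rd diffs: 6, 6 (constant).
Newton forward-difference form: x_j = -4 + 8·C(j-1,1) + 12·C(j-1,2) + 6·C(j-1,3).
At j = 13: j-1 = 12, so x_{13} = -4 + 96 + 792 + 1320 = 2204.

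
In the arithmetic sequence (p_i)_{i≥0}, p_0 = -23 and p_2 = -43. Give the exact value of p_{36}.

Common difference d = (-43 - (-23)) / (2 - 0) = -10.
p_i = -23 + (i - 0)·(-10).
p_{36} = -23 + 36·(-10) = -383.

-383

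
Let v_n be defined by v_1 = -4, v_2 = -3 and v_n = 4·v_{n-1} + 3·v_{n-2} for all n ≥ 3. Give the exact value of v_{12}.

Compute successive terms:
v_3 = -24, v_4 = -105, v_5 = -492, v_6 = -2283, v_7 = -10608, v_8 = -49281, v_9 = -228948, v_{10} = -1063635, v_{11} = -4941384, v_{12} = -22956441.

-22956441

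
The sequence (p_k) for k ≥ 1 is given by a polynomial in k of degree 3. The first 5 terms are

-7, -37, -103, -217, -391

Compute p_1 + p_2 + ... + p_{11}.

1st diffs: -30, -66, -114, -174.
2nd diffs: -36, -48, -60.
3rd diffs: -12, -12 (constant).
So p_k = -2k^3 - 6k^2 + 2k - 1.
Continuing: …, -637, -967, -1393, -1927, …, p_{11} = -3367.
Summing k = 1..11 (11 terms) gives -11627.

-11627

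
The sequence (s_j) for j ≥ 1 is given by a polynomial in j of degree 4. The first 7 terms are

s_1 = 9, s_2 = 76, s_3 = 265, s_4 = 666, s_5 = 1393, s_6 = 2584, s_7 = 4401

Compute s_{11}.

1st diffs: 67, 189, 401, 727, 1191, 1817.
2nd diffs: 122, 212, 326, 464, 626.
3rd diffs: 90, 114, 138, 162.
4th diffs: 24, 24, 24 (constant).
Newton forward-difference form: s_j = 9 + 67·C(j-1,1) + 122·C(j-1,2) + 90·C(j-1,3) + 24·C(j-1,4).
At j = 11: j-1 = 10, so s_{11} = 9 + 670 + 5490 + 10800 + 5040 = 22009.

22009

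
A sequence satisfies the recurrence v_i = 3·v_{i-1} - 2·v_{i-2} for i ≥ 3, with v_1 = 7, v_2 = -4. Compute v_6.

Compute successive terms:
v_3 = -26  v_4 = -70  v_5 = -158  v_6 = -334.
(Characteristic roots are 2 and 1.)

-334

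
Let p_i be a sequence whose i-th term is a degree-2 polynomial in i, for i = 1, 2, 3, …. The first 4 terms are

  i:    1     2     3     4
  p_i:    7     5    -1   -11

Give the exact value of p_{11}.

-193

1st diffs: -2, -6, -10.
2nd diffs: -4, -4 (constant).
Newton forward-difference form: p_i = 7 + (-2)·C(i-1,1) + (-4)·C(i-1,2).
At i = 11: i-1 = 10, so p_{11} = 7 - 20 - 180 = -193.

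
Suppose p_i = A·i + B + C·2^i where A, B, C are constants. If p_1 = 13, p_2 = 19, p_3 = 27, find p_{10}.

1071

Write the equations: A + B + 2C = 13; 2A + B + 4C = 19; 3A + B + 8C = 27.
Subtracting the first from the second: A + 2C = 6.
Subtracting the second from the third: A + 4C = 8.
Solving: C = 1, A = 4, then B = 7.
So p_i = 4·i + 7 + 1·2^i; at i=10 this is 1071.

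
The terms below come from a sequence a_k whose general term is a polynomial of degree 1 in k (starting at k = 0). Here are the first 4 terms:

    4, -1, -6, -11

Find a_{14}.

-66

1st diffs: -5, -5, -5 (constant).
So a_k = -5k + 4.
Evaluating at k = 14 gives a_{14} = -66.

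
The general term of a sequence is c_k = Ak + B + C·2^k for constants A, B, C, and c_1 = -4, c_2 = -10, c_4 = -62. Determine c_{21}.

The three given values yield: A + B + 2C = -4; 2A + B + 4C = -10; 4A + B + 16C = -62.
Subtracting the first from the second: A + 2C = -6.
Subtracting the second from the third: 2A + 12C = -52.
Solving: C = -5, A = 4, then B = 2.
Therefore c_{21} = 84 + 2 + (-5)·2097152 = -10485674.

-10485674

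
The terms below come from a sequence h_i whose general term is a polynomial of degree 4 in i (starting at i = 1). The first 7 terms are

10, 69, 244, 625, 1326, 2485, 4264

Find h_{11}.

1st diffs: 59, 175, 381, 701, 1159, 1779.
2nd diffs: 116, 206, 320, 458, 620.
3rd diffs: 90, 114, 138, 162.
4th diffs: 24, 24, 24 (constant).
Newton forward-difference form: h_i = 10 + 59·C(i-1,1) + 116·C(i-1,2) + 90·C(i-1,3) + 24·C(i-1,4).
At i = 11: i-1 = 10, so h_{11} = 10 + 590 + 5220 + 10800 + 5040 = 21660.

21660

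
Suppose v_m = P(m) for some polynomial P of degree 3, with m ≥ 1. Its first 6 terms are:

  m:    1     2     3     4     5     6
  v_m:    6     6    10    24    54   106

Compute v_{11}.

906

1st diffs: 0, 4, 14, 30, 52.
2nd diffs: 4, 10, 16, 22.
3rd diffs: 6, 6, 6 (constant).
Newton forward-difference form: v_m = 6 + 4·C(m-1,2) + 6·C(m-1,3).
At m = 11: m-1 = 10, so v_{11} = 6 + 180 + 720 = 906.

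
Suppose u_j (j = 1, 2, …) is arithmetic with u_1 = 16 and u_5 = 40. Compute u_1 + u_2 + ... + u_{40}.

Common difference d = (40 - 16) / (5 - 1) = 6.
u_j = 16 + (j - 1)·6.
u_{40} = 250; S = 40·(16 + 250)/2 = 5320.

5320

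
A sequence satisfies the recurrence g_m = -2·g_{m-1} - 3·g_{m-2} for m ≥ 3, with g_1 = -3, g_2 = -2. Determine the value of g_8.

64

Compute successive terms:
g_3 = 13, g_4 = -20, g_5 = 1, g_6 = 58, g_7 = -119, g_8 = 64.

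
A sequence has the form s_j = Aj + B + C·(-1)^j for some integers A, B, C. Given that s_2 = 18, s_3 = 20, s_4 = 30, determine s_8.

54

At j = 2, 3, 4: 2A + B + C = 18; 3A + B - C = 20; 4A + B + C = 30.
Subtracting the first from the second: A - 2C = 2.
Subtracting the second from the third: A + 2C = 10.
Solving: C = 2, A = 6, then B = 4.
Hence s_8 = 6·8 + 4 + 2·1 = 54.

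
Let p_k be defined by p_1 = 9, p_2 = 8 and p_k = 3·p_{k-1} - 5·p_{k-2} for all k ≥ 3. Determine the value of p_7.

729

Compute successive terms:
p_3 = -21; p_4 = -103; p_5 = -204; p_6 = -97; p_7 = 729.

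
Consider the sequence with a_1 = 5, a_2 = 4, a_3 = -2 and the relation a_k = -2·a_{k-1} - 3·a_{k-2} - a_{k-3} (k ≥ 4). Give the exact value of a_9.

-60

Compute successive terms:
a_4 = -13; a_5 = 28; a_6 = -15; a_7 = -41; a_8 = 99; a_9 = -60.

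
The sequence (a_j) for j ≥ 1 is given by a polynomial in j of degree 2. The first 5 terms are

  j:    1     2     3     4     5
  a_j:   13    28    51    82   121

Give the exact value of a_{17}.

1213

1st diffs: 15, 23, 31, 39.
2nd diffs: 8, 8, 8 (constant).
Newton forward-difference form: a_j = 13 + 15·C(j-1,1) + 8·C(j-1,2).
At j = 17: j-1 = 16, so a_{17} = 13 + 240 + 960 = 1213.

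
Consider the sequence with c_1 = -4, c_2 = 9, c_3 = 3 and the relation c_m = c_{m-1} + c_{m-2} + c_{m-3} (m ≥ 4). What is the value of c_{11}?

Compute successive terms:
c_4 = 8; c_5 = 20; c_6 = 31; c_7 = 59; c_8 = 110; c_9 = 200; c_{10} = 369; c_{11} = 679.

679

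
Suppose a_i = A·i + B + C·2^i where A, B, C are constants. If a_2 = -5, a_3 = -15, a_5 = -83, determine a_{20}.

At i = 2, 3, 5: 2A + B + 4C = -5; 3A + B + 8C = -15; 5A + B + 32C = -83.
Subtracting the first from the second: A + 4C = -10.
Subtracting the second from the third: 2A + 24C = -68.
Solving: C = -3, A = 2, then B = 3.
Hence a_{20} = 2·20 + 3 + (-3)·1048576 = -3145685.

-3145685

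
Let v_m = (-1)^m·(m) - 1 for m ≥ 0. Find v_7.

-8

(-1)^7 = -1; m at m=7 is 7; so v_7 = -8.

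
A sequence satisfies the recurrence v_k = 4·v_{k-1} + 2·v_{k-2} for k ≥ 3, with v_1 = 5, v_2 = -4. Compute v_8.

-12352

Compute successive terms:
v_3 = -6  v_4 = -32  v_5 = -140  v_6 = -624  v_7 = -2776  v_8 = -12352.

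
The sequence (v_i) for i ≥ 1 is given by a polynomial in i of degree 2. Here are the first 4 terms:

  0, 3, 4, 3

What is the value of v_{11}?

1st diffs: 3, 1, -1.
2nd diffs: -2, -2 (constant).
Newton forward-difference form: v_i = 3·C(i-1,1) + (-2)·C(i-1,2).
At i = 11: i-1 = 10, so v_{11} = 30 - 90 = -60.

-60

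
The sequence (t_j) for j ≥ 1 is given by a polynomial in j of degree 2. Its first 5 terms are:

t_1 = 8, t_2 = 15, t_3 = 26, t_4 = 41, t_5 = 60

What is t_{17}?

600

1st diffs: 7, 11, 15, 19.
2nd diffs: 4, 4, 4 (constant).
Newton forward-difference form: t_j = 8 + 7·C(j-1,1) + 4·C(j-1,2).
At j = 17: j-1 = 16, so t_{17} = 8 + 112 + 480 = 600.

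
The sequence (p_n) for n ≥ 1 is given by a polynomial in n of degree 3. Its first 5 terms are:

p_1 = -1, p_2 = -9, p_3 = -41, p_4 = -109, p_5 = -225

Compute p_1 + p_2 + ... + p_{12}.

-11760

1st diffs: -8, -32, -68, -116.
2nd diffs: -24, -36, -48.
3rd diffs: -12, -12 (constant).
Newton forward-difference form: p_n = -1 + (-8)·C(n-1,1) + (-24)·C(n-1,2) + (-12)·C(n-1,3).
Continuing: …, -401, -649, -981, -1409, …, p_{12} = -3389.
Summing n = 1..12 (12 terms) gives -11760.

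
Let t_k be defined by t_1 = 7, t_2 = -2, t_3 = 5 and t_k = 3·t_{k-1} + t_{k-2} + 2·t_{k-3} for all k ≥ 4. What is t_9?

t_4 = 27; t_5 = 82; t_6 = 283; t_7 = 985; t_8 = 3402; t_9 = 11757.

11757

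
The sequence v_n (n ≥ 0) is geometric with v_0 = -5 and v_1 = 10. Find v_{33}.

Common ratio r = -2.
v_n = (-5)·(-2)^(n-0).
v_{33} = (-5)·(-2)^33 = 42949672960.

42949672960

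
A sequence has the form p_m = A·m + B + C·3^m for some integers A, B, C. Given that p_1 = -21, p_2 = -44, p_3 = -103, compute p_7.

-6603

Plug in m = 1, 2, 3: A + B + 3C = -21; 2A + B + 9C = -44; 3A + B + 27C = -103.
Subtracting the first from the second: A + 6C = -23.
Subtracting the second from the third: A + 18C = -59.
Solving: C = -3, A = -5, then B = -7.
Therefore p_7 = -35 + (-7) + (-3)·2187 = -6603.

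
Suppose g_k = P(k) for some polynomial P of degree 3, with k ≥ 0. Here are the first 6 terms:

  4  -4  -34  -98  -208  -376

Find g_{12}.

-4184

1st diffs: -8, -30, -64, -110, -168.
2nd diffs: -22, -34, -46, -58.
3rd diffs: -12, -12, -12 (constant).
So g_k = -2k^3 - 5k^2 - k + 4.
Evaluating at k = 12 gives g_{12} = -4184.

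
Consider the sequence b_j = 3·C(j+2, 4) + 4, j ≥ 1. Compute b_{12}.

3007

C(14, 4) = 1001, so b_{12} = 3007.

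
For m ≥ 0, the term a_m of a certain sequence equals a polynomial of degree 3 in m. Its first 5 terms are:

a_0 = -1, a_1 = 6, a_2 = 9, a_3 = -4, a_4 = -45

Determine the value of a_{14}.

-4635

1st diffs: 7, 3, -13, -41.
2nd diffs: -4, -16, -28.
3rd diffs: -12, -12 (constant).
So a_m = -2m^3 + 4m^2 + 5m - 1.
Evaluating at m = 14 gives a_{14} = -4635.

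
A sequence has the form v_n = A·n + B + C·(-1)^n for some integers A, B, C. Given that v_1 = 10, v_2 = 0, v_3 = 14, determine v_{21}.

Plug in n = 1, 2, 3: A + B - C = 10; 2A + B + C = 0; 3A + B - C = 14.
Subtracting the first from the second: A + 2C = -10.
Subtracting the second from the third: A - 2C = 14.
Solving: C = -6, A = 2, then B = 2.
Therefore v_{21} = 42 + 2 + (-6)·(-1) = 50.

50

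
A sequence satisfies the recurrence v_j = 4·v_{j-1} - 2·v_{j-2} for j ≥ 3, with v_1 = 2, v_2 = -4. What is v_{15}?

-53474560

Applying the relation repeatedly:
v_3 = -20, v_4 = -72, v_5 = -248, …, v_{12} = -1343616, v_{13} = -4587392, v_{14} = -15662336, v_{15} = -53474560.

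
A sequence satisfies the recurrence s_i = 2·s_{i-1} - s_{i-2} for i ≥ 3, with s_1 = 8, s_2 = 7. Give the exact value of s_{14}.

-5

s_3 = 6, s_4 = 5, s_5 = 4, …, s_{11} = -2, s_{12} = -3, s_{13} = -4, s_{14} = -5.
(Characteristic roots are 1 and 1.)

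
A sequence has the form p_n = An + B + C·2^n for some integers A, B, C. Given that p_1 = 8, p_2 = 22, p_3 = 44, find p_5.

152

Write the equations: A + B + 2C = 8; 2A + B + 4C = 22; 3A + B + 8C = 44.
Subtracting the first from the second: A + 2C = 14.
Subtracting the second from the third: A + 4C = 22.
Solving: C = 4, A = 6, then B = -6.
Therefore p_5 = 30 + (-6) + 4·32 = 152.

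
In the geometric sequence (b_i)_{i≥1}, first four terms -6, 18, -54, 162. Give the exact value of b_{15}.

-28697814

Common ratio r = -3.
b_i = (-6)·(-3)^(i-1).
b_{15} = (-6)·(-3)^14 = -28697814.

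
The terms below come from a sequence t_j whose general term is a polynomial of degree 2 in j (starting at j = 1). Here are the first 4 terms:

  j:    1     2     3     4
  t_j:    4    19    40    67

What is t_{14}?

1st diffs: 15, 21, 27.
2nd diffs: 6, 6 (constant).
Newton forward-difference form: t_j = 4 + 15·C(j-1,1) + 6·C(j-1,2).
At j = 14: j-1 = 13, so t_{14} = 4 + 195 + 468 = 667.

667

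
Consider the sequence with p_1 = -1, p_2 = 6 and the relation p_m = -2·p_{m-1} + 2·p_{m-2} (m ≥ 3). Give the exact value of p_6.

296

Compute successive terms:
p_3 = -14, p_4 = 40, p_5 = -108, p_6 = 296.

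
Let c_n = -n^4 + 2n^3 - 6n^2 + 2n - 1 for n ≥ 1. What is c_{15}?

-45196

c_{15} = -1·15^4 + 2·15^3 - 6·15^2 + 2·15 - 1 = -45196.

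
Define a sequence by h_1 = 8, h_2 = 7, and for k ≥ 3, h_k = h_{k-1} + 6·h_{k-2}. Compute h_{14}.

7306033

Step forward from the initial values:
h_3 = 55; h_4 = 97; h_5 = 427; …; h_{11} = 275107; h_{12} = 807913; h_{13} = 2458555; h_{14} = 7306033.
(Characteristic roots are 3 and -2.)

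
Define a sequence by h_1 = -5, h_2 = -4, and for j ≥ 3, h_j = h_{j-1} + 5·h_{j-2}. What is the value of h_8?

-3604

h_3 = -29, h_4 = -49, h_5 = -194, h_6 = -439, h_7 = -1409, h_8 = -3604.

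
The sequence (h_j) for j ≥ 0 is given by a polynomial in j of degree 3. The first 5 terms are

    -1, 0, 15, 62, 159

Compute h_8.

1st diffs: 1, 15, 47, 97.
2nd diffs: 14, 32, 50.
3rd diffs: 18, 18 (constant).
Newton forward-difference form: h_j = -1 + 1·C(j,1) + 14·C(j,2) + 18·C(j,3).
At j = 8: j = 8, so h_8 = -1 + 8 + 392 + 1008 = 1407.

1407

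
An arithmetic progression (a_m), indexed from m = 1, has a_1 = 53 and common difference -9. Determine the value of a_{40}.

a_m = 53 + (m - 1)·(-9).
a_{40} = 53 + 39·(-9) = -298.

-298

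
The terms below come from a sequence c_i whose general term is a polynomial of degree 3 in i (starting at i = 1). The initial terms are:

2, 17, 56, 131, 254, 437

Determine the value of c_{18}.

1st diffs: 15, 39, 75, 123, 183.
2nd diffs: 24, 36, 48, 60.
3rd diffs: 12, 12, 12 (constant).
Newton forward-difference form: c_i = 2 + 15·C(i-1,1) + 24·C(i-1,2) + 12·C(i-1,3).
At i = 18: i-1 = 17, so c_{18} = 2 + 255 + 3264 + 8160 = 11681.

11681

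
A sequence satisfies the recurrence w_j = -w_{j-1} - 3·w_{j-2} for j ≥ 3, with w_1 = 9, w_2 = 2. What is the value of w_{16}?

-27697

w_3 = -29, w_4 = 23, w_5 = 64, …, w_{13} = -7151, w_{14} = 3122, w_{15} = 18331, w_{16} = -27697.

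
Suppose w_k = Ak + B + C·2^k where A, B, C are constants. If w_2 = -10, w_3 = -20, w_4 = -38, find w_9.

-1040

The three given values yield: 2A + B + 4C = -10; 3A + B + 8C = -20; 4A + B + 16C = -38.
Subtracting the first from the second: A + 4C = -10.
Subtracting the second from the third: A + 8C = -18.
Solving: C = -2, A = -2, then B = 2.
Therefore w_9 = -18 + 2 + (-2)·512 = -1040.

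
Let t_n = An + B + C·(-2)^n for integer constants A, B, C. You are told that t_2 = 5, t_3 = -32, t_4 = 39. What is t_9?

-1550

The three given values yield: 2A + B + 4C = 5; 3A + B - 8C = -32; 4A + B + 16C = 39.
Subtracting the first from the second: A - 12C = -37.
Subtracting the second from the third: A + 24C = 71.
Solving: C = 3, A = -1, then B = -5.
So t_n = -1·n + (-5) + 3·(-2)^n; at n=9 this is -1550.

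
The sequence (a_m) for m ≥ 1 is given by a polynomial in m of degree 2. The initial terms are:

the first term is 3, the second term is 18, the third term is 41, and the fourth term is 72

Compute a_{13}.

711

1st diffs: 15, 23, 31.
2nd diffs: 8, 8 (constant).
So a_m = 4m^2 + 3m - 4.
Evaluating at m = 13 gives a_{13} = 711.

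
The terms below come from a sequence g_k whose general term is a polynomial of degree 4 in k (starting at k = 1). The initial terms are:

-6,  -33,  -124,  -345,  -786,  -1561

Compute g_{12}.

-22633

1st diffs: -27, -91, -221, -441, -775.
2nd diffs: -64, -130, -220, -334.
3rd diffs: -66, -90, -114.
4th diffs: -24, -24 (constant).
Newton forward-difference form: g_k = -6 + (-27)·C(k-1,1) + (-64)·C(k-1,2) + (-66)·C(k-1,3) + (-24)·C(k-1,4).
At k = 12: k-1 = 11, so g_{12} = -6 - 297 - 3520 - 10890 - 7920 = -22633.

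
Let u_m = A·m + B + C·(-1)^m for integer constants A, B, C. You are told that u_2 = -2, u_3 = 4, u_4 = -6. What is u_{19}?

At m = 2, 3, 4: 2A + B + C = -2; 3A + B - C = 4; 4A + B + C = -6.
Subtracting the first from the second: A - 2C = 6.
Subtracting the second from the third: A + 2C = -10.
Solving: C = -4, A = -2, then B = 6.
So u_m = -2·m + 6 + (-4)·(-1)^m; at m=19 this is -28.

-28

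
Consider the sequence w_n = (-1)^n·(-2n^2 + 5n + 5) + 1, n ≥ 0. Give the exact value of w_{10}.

-144

(-1)^10 = 1; -2n^2 + 5n + 5 at n=10 is -145; so w_{10} = -144.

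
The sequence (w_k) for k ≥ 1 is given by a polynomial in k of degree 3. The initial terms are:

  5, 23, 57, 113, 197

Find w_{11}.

1st diffs: 18, 34, 56, 84.
2nd diffs: 16, 22, 28.
3rd diffs: 6, 6 (constant).
So w_k = k^3 + 2k^2 + 5k - 3.
Evaluating at k = 11 gives w_{11} = 1625.

1625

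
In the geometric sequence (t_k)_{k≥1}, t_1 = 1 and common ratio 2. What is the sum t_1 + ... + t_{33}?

8589934591

t_k = 1·2^(k-1).
S = 1·(2^33 - 1)/(2 - 1) = 1·(8589934592 - 1)/(1) = 8589934591.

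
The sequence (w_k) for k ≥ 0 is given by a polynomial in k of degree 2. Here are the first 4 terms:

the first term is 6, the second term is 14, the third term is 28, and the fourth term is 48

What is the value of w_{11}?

1st diffs: 8, 14, 20.
2nd diffs: 6, 6 (constant).
So w_k = 3k^2 + 5k + 6.
Evaluating at k = 11 gives w_{11} = 424.

424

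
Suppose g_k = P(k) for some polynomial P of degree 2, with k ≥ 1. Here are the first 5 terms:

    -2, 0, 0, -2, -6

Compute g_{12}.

1st diffs: 2, 0, -2, -4.
2nd diffs: -2, -2, -2 (constant).
Newton forward-difference form: g_k = -2 + 2·C(k-1,1) + (-2)·C(k-1,2).
At k = 12: k-1 = 11, so g_{12} = -2 + 22 - 110 = -90.

-90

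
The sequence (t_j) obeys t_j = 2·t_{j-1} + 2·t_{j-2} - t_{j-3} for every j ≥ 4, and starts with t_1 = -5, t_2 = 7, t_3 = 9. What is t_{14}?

Compute successive terms:
t_4 = 37  t_5 = 85  t_6 = 235  …  t_{11} = 28485  t_{12} = 74587  t_{13} = 195259  t_{14} = 511207.

511207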